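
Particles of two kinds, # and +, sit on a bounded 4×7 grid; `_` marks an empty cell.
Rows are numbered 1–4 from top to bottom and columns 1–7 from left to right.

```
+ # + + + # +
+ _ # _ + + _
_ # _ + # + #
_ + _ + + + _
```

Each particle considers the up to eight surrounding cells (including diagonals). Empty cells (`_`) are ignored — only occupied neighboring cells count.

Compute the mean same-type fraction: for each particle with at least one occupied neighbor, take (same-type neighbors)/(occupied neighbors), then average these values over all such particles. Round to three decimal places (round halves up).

0.433

(1,1)+ 1/2
(1,2)# 1/4
(1,3)+ 1/3
(1,4)+ 3/4
(1,5)+ 3/4
(1,6)# 0/4
(1,7)+ 1/2
(2,1)+ 1/3
(2,3)# 2/5
(2,5)+ 5/7
(2,6)+ 4/7
(3,2)# 1/3
(3,4)+ 3/5
(3,5)# 0/7
(3,6)+ 4/6
(3,7)# 0/3
(4,2)+ 0/1
(4,4)+ 2/3
(4,5)+ 4/5
(4,6)+ 2/4
Sum over 20 particles: 1/2 + 1/4 + 1/3 + 3/4 + 3/4 + 0/4 + 1/2 + 1/3 + 2/5 + 5/7 + 4/7 + 1/3 + 3/5 + 0/7 + 4/6 + 0/3 + 0/1 + 2/3 + 4/5 + 2/4 = 3641/420; mean = 3641/420 ÷ 20 = 3641/8400 = 0.433452… → 0.433.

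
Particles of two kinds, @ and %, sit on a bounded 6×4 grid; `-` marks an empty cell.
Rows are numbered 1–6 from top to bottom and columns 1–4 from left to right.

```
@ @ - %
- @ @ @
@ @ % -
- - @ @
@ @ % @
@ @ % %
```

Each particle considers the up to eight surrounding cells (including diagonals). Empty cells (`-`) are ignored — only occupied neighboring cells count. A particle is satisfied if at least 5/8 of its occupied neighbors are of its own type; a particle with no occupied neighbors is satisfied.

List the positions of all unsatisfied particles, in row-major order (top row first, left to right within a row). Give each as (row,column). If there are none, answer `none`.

Row 1: (1,1)@ 2/2 satisfied · (1,2)@ 3/3 satisfied · (1,4)% 0/2 not
Row 2: (2,2)@ 5/6 satisfied · (2,3)@ 4/6 satisfied · (2,4)@ 1/3 not
Row 3: (3,1)@ 2/2 satisfied · (3,2)@ 4/5 satisfied · (3,3)% 0/6 not
Row 4: (4,3)@ 4/6 satisfied · (4,4)@ 2/4 not
Row 5: (5,1)@ 3/3 satisfied · (5,2)@ 4/6 satisfied · (5,3)% 2/7 not · (5,4)@ 2/5 not
Row 6: (6,1)@ 3/3 satisfied · (6,2)@ 3/5 not · (6,3)% 2/5 not · (6,4)% 2/3 satisfied

(1,4), (2,4), (3,3), (4,4), (5,3), (5,4), (6,2), (6,3)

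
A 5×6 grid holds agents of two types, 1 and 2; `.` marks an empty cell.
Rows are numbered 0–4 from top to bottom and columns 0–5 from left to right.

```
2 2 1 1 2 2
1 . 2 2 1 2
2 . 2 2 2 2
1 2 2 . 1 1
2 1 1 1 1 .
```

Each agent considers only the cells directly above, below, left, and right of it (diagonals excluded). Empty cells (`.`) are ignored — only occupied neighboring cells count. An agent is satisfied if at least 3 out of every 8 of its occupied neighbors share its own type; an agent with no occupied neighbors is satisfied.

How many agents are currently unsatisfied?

10

(0,0)2 1/2 satisfied
(0,1)2 1/2 satisfied
(0,2)1 1/3 not
(0,3)1 1/3 not
(0,4)2 1/3 not
(0,5)2 2/2 satisfied
(1,0)1 0/2 not
(1,2)2 2/3 satisfied
(1,3)2 2/4 satisfied
(1,4)1 0/4 not
(1,5)2 2/3 satisfied
(2,0)2 0/2 not
(2,2)2 3/3 satisfied
(2,3)2 3/3 satisfied
(2,4)2 2/4 satisfied
(2,5)2 2/3 satisfied
(3,0)1 0/3 not
(3,1)2 1/3 not
(3,2)2 2/3 satisfied
(3,4)1 2/3 satisfied
(3,5)1 1/2 satisfied
(4,0)2 0/2 not
(4,1)1 1/3 not
(4,2)1 2/3 satisfied
(4,3)1 2/2 satisfied
(4,4)1 2/2 satisfied
Unsatisfied: (0,2), (0,3), (0,4), (1,0), (1,4), (2,0), (3,0), (3,1), (4,0), (4,1) — 10 in total.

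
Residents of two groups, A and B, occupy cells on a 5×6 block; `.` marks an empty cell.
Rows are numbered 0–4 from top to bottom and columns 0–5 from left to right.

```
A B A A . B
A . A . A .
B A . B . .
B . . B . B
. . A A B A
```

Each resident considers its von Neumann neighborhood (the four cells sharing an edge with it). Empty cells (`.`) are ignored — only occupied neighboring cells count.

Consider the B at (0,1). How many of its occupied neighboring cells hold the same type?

Occupied neighbors of (0,1): (0,0)=A, (0,2)=A.
Same type (B): 0 of 2.

0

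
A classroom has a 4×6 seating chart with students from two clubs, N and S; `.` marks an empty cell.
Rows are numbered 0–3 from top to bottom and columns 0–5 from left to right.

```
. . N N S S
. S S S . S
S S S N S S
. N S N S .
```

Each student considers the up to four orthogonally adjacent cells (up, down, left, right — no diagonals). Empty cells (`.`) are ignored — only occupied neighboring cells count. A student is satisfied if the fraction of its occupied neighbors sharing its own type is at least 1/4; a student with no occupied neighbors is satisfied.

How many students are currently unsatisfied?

(0,2)N 1/2 satisfied
(0,3)N 1/3 satisfied
(0,4)S 1/2 satisfied
(0,5)S 2/2 satisfied
(1,1)S 2/2 satisfied
(1,2)S 3/4 satisfied
(1,3)S 1/3 satisfied
(1,5)S 2/2 satisfied
(2,0)S 1/1 satisfied
(2,1)S 3/4 satisfied
(2,2)S 3/4 satisfied
(2,3)N 1/4 satisfied
(2,4)S 2/3 satisfied
(2,5)S 2/2 satisfied
(3,1)N 0/2 not
(3,2)S 1/3 satisfied
(3,3)N 1/3 satisfied
(3,4)S 1/2 satisfied
Unsatisfied: (3,1) — 1 in total.

1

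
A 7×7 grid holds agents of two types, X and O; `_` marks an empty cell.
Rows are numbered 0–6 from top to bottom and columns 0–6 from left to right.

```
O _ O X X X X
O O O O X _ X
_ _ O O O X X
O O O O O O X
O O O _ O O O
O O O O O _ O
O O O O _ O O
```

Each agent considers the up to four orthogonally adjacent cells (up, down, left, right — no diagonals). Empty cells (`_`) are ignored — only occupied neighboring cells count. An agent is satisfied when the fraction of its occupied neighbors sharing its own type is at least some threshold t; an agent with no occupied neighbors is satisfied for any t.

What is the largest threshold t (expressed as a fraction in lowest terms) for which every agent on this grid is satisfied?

1/3

Row 0: (0,0)O 1/1 · (0,2)O 1/2 · (0,3)X 1/3 · (0,4)X 3/3 · (0,5)X 2/2 · (0,6)X 2/2
Row 1: (1,0)O 2/2 · (1,1)O 2/2 · (1,2)O 4/4 · (1,3)O 2/4 · (1,4)X 1/3 · (1,6)X 2/2
Row 2: (2,2)O 3/3 · (2,3)O 4/4 · (2,4)O 2/4 · (2,5)X 1/3 · (2,6)X 3/3
Row 3: (3,0)O 2/2 · (3,1)O 3/3 · (3,2)O 4/4 · (3,3)O 3/3 · (3,4)O 4/4 · (3,5)O 2/4 · (3,6)X 1/3
Row 4: (4,0)O 3/3 · (4,1)O 4/4 · (4,2)O 3/3 · (4,4)O 3/3 · (4,5)O 3/3 · (4,6)O 2/3
Row 5: (5,0)O 3/3 · (5,1)O 4/4 · (5,2)O 4/4 · (5,3)O 3/3 · (5,4)O 2/2 · (5,6)O 2/2
Row 6: (6,0)O 2/2 · (6,1)O 3/3 · (6,2)O 3/3 · (6,3)O 2/2 · (6,5)O 1/1 · (6,6)O 2/2
The smallest same-type fraction is 1/3 at (0,3), which reduces to 1/3. Any threshold above that leaves this agent unsatisfied.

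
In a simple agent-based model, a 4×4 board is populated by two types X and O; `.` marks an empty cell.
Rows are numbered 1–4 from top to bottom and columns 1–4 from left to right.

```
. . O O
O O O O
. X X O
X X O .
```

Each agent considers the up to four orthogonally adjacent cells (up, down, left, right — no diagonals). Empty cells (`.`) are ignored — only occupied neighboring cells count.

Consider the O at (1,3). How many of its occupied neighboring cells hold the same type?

2

Occupied neighbors of (1,3): (2,3)=O, (1,4)=O.
Same type (O): 2 of 2.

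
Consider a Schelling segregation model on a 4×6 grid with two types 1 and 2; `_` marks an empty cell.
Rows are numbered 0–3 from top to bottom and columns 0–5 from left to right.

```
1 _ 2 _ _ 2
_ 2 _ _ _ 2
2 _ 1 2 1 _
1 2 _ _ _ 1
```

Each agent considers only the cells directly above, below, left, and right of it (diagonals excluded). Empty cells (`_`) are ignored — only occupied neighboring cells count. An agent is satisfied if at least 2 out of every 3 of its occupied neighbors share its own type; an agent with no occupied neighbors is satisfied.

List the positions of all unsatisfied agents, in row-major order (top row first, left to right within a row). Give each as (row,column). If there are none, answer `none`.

(2,0), (2,2), (2,3), (2,4), (3,0), (3,1)

(0,0)1 0/0 ✓
(0,2)2 0/0 ✓
(0,5)2 1/1 ✓
(1,1)2 0/0 ✓
(1,5)2 1/1 ✓
(2,0)2 0/1 ✗
(2,2)1 0/1 ✗
(2,3)2 0/2 ✗
(2,4)1 0/1 ✗
(3,0)1 0/2 ✗
(3,1)2 0/1 ✗
(3,5)1 0/0 ✓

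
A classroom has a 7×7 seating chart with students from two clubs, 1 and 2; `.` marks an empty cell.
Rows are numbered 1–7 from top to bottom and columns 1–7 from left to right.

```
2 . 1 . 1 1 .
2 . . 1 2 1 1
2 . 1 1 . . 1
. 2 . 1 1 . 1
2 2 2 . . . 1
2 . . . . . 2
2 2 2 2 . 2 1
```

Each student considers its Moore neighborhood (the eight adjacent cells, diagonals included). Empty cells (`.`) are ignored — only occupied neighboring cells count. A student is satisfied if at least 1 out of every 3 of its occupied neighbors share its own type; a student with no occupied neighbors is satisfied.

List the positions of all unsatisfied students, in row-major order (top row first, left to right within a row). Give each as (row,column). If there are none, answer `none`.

(2,5), (7,7)

Row 1: (1,1)2 1/1 ok · (1,3)1 1/1 ok · (1,5)1 3/4 ok · (1,6)1 3/4 ok
Row 2: (2,1)2 2/2 ok · (2,4)1 4/5 ok · (2,5)2 0/5 unhappy · (2,6)1 4/5 ok · (2,7)1 3/3 ok
Row 3: (3,1)2 2/2 ok · (3,3)1 3/4 ok · (3,4)1 4/5 ok · (3,7)1 3/3 ok
Row 4: (4,2)2 4/5 ok · (4,4)1 3/4 ok · (4,5)1 2/2 ok · (4,7)1 2/2 ok
Row 5: (5,1)2 3/3 ok · (5,2)2 4/4 ok · (5,3)2 2/3 ok · (5,7)1 1/2 ok
Row 6: (6,1)2 4/4 ok · (6,7)2 1/3 ok
Row 7: (7,1)2 2/2 ok · (7,2)2 3/3 ok · (7,3)2 2/2 ok · (7,4)2 1/1 ok · (7,6)2 1/2 ok · (7,7)1 0/2 unhappy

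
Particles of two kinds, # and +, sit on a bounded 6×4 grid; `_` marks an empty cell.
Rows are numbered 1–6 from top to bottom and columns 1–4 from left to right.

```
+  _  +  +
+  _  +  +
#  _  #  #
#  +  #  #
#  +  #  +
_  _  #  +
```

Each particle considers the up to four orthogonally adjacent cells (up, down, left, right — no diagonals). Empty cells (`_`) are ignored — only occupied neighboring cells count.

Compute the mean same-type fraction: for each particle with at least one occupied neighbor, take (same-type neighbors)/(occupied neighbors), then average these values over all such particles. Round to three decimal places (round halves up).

Row 1: (1,1)+ 1/1 · (1,3)+ 2/2 · (1,4)+ 2/2
Row 2: (2,1)+ 1/2 · (2,3)+ 2/3 · (2,4)+ 2/3
Row 3: (3,1)# 1/2 · (3,3)# 2/3 · (3,4)# 2/3
Row 4: (4,1)# 2/3 · (4,2)+ 1/3 · (4,3)# 3/4 · (4,4)# 2/3
Row 5: (5,1)# 1/2 · (5,2)+ 1/3 · (5,3)# 2/4 · (5,4)+ 1/3
Row 6: (6,3)# 1/2 · (6,4)+ 1/2
Sum over 19 particles: 1/1 + 2/2 + 2/2 + 1/2 + 2/3 + 2/3 + 1/2 + 2/3 + 2/3 + 2/3 + 1/3 + 3/4 + 2/3 + 1/2 + 1/3 + 2/4 + 1/3 + 1/2 + 1/2 = 47/4; mean = 47/4 ÷ 19 = 47/76 = 0.618421… → 0.618.

0.618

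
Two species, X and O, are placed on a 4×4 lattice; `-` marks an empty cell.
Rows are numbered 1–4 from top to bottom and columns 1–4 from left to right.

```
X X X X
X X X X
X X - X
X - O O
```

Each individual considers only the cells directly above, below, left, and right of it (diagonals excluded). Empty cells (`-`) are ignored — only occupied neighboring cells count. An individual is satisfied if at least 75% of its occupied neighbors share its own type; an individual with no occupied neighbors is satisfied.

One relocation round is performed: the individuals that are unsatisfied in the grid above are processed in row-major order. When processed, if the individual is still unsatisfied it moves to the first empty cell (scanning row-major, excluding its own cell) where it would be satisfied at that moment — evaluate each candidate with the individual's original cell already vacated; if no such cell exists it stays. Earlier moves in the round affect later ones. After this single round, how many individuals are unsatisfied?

Initially unsatisfied (in order): (3,4), (4,4).
  (3,4): no empty cell satisfies it; stays.
  (4,4): no empty cell satisfies it; stays.
Resulting grid:
X X X X
X X X X
X X - X
X - O O
Unsatisfied now: (3,4), (4,4).

2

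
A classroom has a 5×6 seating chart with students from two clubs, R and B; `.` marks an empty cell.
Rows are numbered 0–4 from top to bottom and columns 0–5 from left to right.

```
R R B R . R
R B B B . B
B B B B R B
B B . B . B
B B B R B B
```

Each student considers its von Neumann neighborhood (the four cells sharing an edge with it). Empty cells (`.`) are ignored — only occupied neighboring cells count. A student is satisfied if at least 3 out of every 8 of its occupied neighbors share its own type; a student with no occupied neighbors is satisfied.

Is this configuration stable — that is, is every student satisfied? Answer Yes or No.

(0,0)R 2/2 ok
(0,1)R 1/3 unhappy
(0,2)B 1/3 unhappy
(0,3)R 0/2 unhappy
(0,5)R 0/1 unhappy
(1,0)R 1/3 unhappy
(1,1)B 2/4 ok
(1,2)B 4/4 ok
(1,3)B 2/3 ok
(1,5)B 1/2 ok
(2,0)B 2/3 ok
(2,1)B 4/4 ok
(2,2)B 3/3 ok
(2,3)B 3/4 ok
(2,4)R 0/2 unhappy
(2,5)B 2/3 ok
(3,0)B 3/3 ok
(3,1)B 3/3 ok
(3,3)B 1/2 ok
(3,5)B 2/2 ok
(4,0)B 2/2 ok
(4,1)B 3/3 ok
(4,2)B 1/2 ok
(4,3)R 0/3 unhappy
(4,4)B 1/2 ok
(4,5)B 2/2 ok
For instance (0,1) has only 1/3 same-type neighbors, below 3/8.

No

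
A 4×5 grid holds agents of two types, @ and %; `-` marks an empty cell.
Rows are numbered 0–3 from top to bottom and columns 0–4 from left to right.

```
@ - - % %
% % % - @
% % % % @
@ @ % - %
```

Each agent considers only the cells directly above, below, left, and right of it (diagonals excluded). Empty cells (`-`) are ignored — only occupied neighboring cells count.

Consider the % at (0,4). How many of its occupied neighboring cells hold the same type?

Occupied neighbors of (0,4): (1,4)=@, (0,3)=%.
Same type (%): 1 of 2.

1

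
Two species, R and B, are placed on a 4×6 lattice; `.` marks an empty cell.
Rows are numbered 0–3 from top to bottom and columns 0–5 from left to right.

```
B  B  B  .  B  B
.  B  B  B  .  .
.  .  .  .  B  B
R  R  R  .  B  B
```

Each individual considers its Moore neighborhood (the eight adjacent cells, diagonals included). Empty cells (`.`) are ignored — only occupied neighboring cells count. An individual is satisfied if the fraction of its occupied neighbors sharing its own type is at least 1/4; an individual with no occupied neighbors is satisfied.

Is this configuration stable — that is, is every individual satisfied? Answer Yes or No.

Row 0: (0,0)B 2/2 ✓ · (0,1)B 4/4 ✓ · (0,2)B 4/4 ✓ · (0,4)B 2/2 ✓ · (0,5)B 1/1 ✓
Row 1: (1,1)B 4/4 ✓ · (1,2)B 4/4 ✓ · (1,3)B 4/4 ✓
Row 2: (2,4)B 4/4 ✓ · (2,5)B 3/3 ✓
Row 3: (3,0)R 1/1 ✓ · (3,1)R 2/2 ✓ · (3,2)R 1/1 ✓ · (3,4)B 3/3 ✓ · (3,5)B 3/3 ✓
All meet the threshold, so the configuration is stable.

Yes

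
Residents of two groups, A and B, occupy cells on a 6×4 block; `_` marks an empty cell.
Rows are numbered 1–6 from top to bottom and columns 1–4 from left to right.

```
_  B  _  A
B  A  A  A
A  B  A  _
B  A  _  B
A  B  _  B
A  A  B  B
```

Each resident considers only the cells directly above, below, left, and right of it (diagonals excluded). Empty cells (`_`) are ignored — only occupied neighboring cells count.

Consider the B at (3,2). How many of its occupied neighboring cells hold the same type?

0

Occupied neighbors of (3,2): (2,2)=A, (4,2)=A, (3,1)=A, (3,3)=A.
Same type (B): 0 of 4.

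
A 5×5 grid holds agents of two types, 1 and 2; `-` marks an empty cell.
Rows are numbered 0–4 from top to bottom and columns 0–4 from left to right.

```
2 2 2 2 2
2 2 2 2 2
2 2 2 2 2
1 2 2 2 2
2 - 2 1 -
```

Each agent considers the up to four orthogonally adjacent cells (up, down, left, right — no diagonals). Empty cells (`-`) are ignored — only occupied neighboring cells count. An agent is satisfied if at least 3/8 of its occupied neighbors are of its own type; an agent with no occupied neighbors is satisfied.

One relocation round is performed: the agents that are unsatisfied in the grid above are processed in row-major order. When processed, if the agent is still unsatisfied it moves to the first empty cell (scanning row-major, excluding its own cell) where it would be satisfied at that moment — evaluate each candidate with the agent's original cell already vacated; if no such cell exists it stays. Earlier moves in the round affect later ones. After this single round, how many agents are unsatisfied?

Initially unsatisfied (in order): (3,0), (4,0), (4,3).
  (3,0) → (4,4).
  (4,0): now satisfied by earlier moves; stays.
  (4,3): no empty cell satisfies it; stays.
Resulting grid:
2 2 2 2 2
2 2 2 2 2
2 2 2 2 2
- 2 2 2 2
2 - 2 1 1
Unsatisfied now: (4,3).

1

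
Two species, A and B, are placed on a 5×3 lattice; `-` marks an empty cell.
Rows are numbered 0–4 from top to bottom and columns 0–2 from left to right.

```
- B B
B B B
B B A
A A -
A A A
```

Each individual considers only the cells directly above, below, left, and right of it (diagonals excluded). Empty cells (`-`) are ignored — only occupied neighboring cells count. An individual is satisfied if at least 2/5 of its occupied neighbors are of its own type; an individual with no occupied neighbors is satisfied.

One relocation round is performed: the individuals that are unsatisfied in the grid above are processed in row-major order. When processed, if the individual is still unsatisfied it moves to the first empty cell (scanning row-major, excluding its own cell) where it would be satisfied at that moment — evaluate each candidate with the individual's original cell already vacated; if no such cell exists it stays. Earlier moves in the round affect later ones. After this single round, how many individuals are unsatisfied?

0

Initially unsatisfied (in order): (2,2).
  (2,2) → (3,2).
Resulting grid:
- B B
B B B
B B -
A A A
A A A
All satisfied now.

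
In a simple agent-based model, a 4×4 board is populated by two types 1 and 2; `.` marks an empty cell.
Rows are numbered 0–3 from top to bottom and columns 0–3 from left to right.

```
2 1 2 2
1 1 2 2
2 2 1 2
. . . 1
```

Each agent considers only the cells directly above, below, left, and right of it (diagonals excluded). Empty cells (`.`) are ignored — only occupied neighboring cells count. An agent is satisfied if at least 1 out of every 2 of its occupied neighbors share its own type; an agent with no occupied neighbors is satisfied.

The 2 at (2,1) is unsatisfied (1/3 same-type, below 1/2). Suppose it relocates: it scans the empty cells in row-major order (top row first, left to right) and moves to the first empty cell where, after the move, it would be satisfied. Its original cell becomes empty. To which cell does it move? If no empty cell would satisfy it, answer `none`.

Vacating (2,1). Empty cells in order:
  (3,0): 1/1 same-type → satisfied — stop here.

(3,0)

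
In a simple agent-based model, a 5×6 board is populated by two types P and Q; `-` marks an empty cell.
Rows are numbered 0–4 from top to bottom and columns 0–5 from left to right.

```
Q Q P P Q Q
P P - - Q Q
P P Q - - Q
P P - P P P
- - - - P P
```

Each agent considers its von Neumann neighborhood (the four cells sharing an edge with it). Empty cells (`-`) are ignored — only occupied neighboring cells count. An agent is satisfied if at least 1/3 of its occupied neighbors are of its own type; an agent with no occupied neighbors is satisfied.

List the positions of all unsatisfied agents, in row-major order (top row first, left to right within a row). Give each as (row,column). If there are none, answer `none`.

(2,2)

(0,0)Q 1/2 satisfied
(0,1)Q 1/3 satisfied
(0,2)P 1/2 satisfied
(0,3)P 1/2 satisfied
(0,4)Q 2/3 satisfied
(0,5)Q 2/2 satisfied
(1,0)P 2/3 satisfied
(1,1)P 2/3 satisfied
(1,4)Q 2/2 satisfied
(1,5)Q 3/3 satisfied
(2,0)P 3/3 satisfied
(2,1)P 3/4 satisfied
(2,2)Q 0/1 not
(2,5)Q 1/2 satisfied
(3,0)P 2/2 satisfied
(3,1)P 2/2 satisfied
(3,3)P 1/1 satisfied
(3,4)P 3/3 satisfied
(3,5)P 2/3 satisfied
(4,4)P 2/2 satisfied
(4,5)P 2/2 satisfied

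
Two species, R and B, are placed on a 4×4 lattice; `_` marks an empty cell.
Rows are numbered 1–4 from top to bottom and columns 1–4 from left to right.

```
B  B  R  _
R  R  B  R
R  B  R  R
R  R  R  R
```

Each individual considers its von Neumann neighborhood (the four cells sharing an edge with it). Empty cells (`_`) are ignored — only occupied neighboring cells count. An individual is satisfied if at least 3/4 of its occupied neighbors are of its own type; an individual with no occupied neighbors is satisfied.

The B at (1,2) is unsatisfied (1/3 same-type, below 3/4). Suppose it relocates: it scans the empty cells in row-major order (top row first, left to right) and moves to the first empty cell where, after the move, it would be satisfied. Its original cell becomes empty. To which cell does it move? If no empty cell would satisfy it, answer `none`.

none

Vacating (1,2). Empty cells in order:
  (1,4): 0/2 same-type → still unsatisfied.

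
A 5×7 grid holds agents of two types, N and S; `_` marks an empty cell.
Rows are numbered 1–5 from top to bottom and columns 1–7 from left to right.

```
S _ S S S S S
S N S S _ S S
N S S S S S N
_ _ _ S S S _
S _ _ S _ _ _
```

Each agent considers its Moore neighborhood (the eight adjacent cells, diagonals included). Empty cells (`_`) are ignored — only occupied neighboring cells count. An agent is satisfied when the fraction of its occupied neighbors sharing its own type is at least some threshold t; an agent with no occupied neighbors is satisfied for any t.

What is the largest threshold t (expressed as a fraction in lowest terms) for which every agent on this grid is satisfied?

0/1

(1,1)S 1/2
(1,3)S 3/4
(1,4)S 4/4
(1,5)S 4/4
(1,6)S 4/4
(1,7)S 3/3
(2,1)S 2/4
(2,2)N 1/7
(2,3)S 6/7
(2,4)S 7/7
(2,6)S 6/7
(2,7)S 4/5
(3,1)N 1/3
(3,2)S 3/5
(3,3)S 5/6
(3,4)S 6/6
(3,5)S 7/7
(3,6)S 5/6
(3,7)N 0/4
(4,4)S 5/5
(4,5)S 6/6
(4,6)S 3/4
(5,1)S — no occupied neighbors
(5,4)S 2/2
The smallest same-type fraction is 0/4 at (3,7), which reduces to 0/1. Any threshold above that leaves this agent unsatisfied.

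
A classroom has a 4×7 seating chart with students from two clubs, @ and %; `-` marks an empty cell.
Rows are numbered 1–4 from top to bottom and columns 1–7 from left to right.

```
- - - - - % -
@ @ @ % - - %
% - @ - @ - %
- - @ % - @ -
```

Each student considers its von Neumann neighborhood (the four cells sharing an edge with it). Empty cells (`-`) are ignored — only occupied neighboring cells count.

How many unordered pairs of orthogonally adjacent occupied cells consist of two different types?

3

Scan each occupied cell's neighbors to the right and below so each pair is counted once.
Row 2: @(2,1)–@(2,2)= @(2,1)–%(3,1)≠ @(2,2)–@(2,3)= @(2,3)–%(2,4)≠ @(2,3)–@(3,3)= %(2,7)–%(3,7)=  → 2/6 unlike.
Row 3: @(3,3)–@(4,3)=  → 0/1 unlike.
Row 4: @(4,3)–%(4,4)≠  → 1/1 unlike.
Total adjacent occupied pairs: 8; unlike-type pairs: 3.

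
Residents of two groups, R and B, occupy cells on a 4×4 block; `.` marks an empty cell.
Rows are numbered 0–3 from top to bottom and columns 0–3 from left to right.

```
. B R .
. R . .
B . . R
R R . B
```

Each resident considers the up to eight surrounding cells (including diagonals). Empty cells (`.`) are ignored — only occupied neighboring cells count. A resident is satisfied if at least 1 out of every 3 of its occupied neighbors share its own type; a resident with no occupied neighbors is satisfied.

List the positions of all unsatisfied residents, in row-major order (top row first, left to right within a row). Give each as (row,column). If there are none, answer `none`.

Row 0: (0,1)B 0/2 not · (0,2)R 1/2 satisfied
Row 1: (1,1)R 1/3 satisfied
Row 2: (2,0)B 0/3 not · (2,3)R 0/1 not
Row 3: (3,0)R 1/2 satisfied · (3,1)R 1/2 satisfied · (3,3)B 0/1 not

(0,1), (2,0), (2,3), (3,3)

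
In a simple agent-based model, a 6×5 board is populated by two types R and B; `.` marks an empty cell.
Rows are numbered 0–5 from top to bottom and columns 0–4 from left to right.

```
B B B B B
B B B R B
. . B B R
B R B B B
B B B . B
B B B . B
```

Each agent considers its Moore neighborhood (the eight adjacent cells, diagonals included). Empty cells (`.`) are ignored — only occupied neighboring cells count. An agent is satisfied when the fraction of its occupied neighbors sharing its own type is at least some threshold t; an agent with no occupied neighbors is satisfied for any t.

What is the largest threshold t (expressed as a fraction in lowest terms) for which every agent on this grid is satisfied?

Row 0: (0,0)B 3/3 · (0,1)B 5/5 · (0,2)B 4/5 · (0,3)B 4/5 · (0,4)B 2/3
Row 1: (1,0)B 3/3 · (1,1)B 6/6 · (1,2)B 6/7 · (1,3)R 1/8 · (1,4)B 3/5
Row 2: (2,2)B 5/7 · (2,3)B 6/8 · (2,4)R 1/5
Row 3: (3,0)B 2/3 · (3,1)R 0/6 · (3,2)B 5/6 · (3,3)B 6/7 · (3,4)B 3/4
Row 4: (4,0)B 4/5 · (4,1)B 7/8 · (4,2)B 5/6 · (4,4)B 3/3
Row 5: (5,0)B 3/3 · (5,1)B 5/5 · (5,2)B 3/3 · (5,4)B 1/1
The smallest same-type fraction is 0/6 at (3,1), which reduces to 0/1. Any threshold above that leaves this agent unsatisfied.

0/1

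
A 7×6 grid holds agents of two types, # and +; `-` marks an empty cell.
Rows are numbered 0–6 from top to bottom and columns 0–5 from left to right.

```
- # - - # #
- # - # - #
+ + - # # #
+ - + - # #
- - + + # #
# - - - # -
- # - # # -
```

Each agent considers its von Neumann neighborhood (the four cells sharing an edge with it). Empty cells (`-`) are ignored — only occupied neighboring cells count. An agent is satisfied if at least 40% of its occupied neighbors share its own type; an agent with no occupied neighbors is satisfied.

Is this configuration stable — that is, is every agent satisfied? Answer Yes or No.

Yes

(0,1)# 1/1 ✓
(0,4)# 1/1 ✓
(0,5)# 2/2 ✓
(1,1)# 1/2 ✓
(1,3)# 1/1 ✓
(1,5)# 2/2 ✓
(2,0)+ 2/2 ✓
(2,1)+ 1/2 ✓
(2,3)# 2/2 ✓
(2,4)# 3/3 ✓
(2,5)# 3/3 ✓
(3,0)+ 1/1 ✓
(3,2)+ 1/1 ✓
(3,4)# 3/3 ✓
(3,5)# 3/3 ✓
(4,2)+ 2/2 ✓
(4,3)+ 1/2 ✓
(4,4)# 3/4 ✓
(4,5)# 2/2 ✓
(5,0)# 0/0 ✓
(5,4)# 2/2 ✓
(6,1)# 0/0 ✓
(6,3)# 1/1 ✓
(6,4)# 2/2 ✓
All meet the threshold, so the configuration is stable.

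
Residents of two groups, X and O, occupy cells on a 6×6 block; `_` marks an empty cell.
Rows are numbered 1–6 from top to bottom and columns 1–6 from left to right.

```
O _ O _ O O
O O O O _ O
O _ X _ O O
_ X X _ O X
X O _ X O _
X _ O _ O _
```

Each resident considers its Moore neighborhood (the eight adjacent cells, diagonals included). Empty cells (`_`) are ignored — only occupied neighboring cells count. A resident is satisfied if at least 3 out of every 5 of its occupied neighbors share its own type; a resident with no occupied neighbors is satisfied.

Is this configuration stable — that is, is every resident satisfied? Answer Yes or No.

Row 1: (1,1)O 2/2 ok · (1,3)O 3/3 ok · (1,5)O 3/3 ok · (1,6)O 2/2 ok
Row 2: (2,1)O 3/3 ok · (2,2)O 5/6 ok · (2,3)O 3/4 ok · (2,4)O 4/5 ok · (2,6)O 4/4 ok
Row 3: (3,1)O 2/3 ok · (3,3)X 2/5 unhappy · (3,5)O 4/5 ok · (3,6)O 3/4 ok
Row 4: (4,2)X 3/5 ok · (4,3)X 3/4 ok · (4,5)O 3/5 ok · (4,6)X 0/4 unhappy
Row 5: (5,1)X 2/3 ok · (5,2)O 1/5 unhappy · (5,4)X 1/5 unhappy · (5,5)O 2/4 unhappy
Row 6: (6,1)X 1/2 unhappy · (6,3)O 1/2 unhappy · (6,5)O 1/2 unhappy
For instance (3,3) has only 2/5 same-type neighbors, below 3/5.

No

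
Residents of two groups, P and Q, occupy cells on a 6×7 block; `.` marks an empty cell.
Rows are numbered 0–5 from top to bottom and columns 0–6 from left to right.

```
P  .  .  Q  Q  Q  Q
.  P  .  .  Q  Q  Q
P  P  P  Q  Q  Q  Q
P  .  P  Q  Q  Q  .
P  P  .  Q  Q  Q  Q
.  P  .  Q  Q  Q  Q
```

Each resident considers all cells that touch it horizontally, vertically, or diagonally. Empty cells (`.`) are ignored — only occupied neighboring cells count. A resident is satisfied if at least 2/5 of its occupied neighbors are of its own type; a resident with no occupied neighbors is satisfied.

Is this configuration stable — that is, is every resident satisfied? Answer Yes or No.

Yes

(0,0)P 1/1 ok
(0,3)Q 2/2 ok
(0,4)Q 4/4 ok
(0,5)Q 5/5 ok
(0,6)Q 3/3 ok
(1,1)P 4/4 ok
(1,4)Q 7/7 ok
(1,5)Q 8/8 ok
(1,6)Q 5/5 ok
(2,0)P 3/3 ok
(2,1)P 5/5 ok
(2,2)P 3/5 ok
(2,3)Q 4/6 ok
(2,4)Q 7/7 ok
(2,5)Q 7/7 ok
(2,6)Q 4/4 ok
(3,0)P 4/4 ok
(3,2)P 3/6 ok
(3,3)Q 5/7 ok
(3,4)Q 8/8 ok
(3,5)Q 7/7 ok
(4,0)P 3/3 ok
(4,1)P 4/4 ok
(4,3)Q 5/6 ok
(4,4)Q 8/8 ok
(4,5)Q 7/7 ok
(4,6)Q 4/4 ok
(5,1)P 2/2 ok
(5,3)Q 3/3 ok
(5,4)Q 5/5 ok
(5,5)Q 5/5 ok
(5,6)Q 3/3 ok
All meet the threshold, so the configuration is stable.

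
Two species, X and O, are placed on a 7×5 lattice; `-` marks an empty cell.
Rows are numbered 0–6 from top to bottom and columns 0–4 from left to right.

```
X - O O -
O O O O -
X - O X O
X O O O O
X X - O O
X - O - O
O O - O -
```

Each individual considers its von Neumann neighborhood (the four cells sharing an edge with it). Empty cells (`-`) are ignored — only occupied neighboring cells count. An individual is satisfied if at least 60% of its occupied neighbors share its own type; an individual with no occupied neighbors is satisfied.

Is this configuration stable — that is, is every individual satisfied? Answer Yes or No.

No

(0,0)X 0/1 not
(0,2)O 2/2 satisfied
(0,3)O 2/2 satisfied
(1,0)O 1/3 not
(1,1)O 2/2 satisfied
(1,2)O 4/4 satisfied
(1,3)O 2/3 satisfied
(2,0)X 1/2 not
(2,2)O 2/3 satisfied
(2,3)X 0/4 not
(2,4)O 1/2 not
(3,0)X 2/3 satisfied
(3,1)O 1/3 not
(3,2)O 3/3 satisfied
(3,3)O 3/4 satisfied
(3,4)O 3/3 satisfied
(4,0)X 3/3 satisfied
(4,1)X 1/2 not
(4,3)O 2/2 satisfied
(4,4)O 3/3 satisfied
(5,0)X 1/2 not
(5,2)O 0/0 satisfied
(5,4)O 1/1 satisfied
(6,0)O 1/2 not
(6,1)O 1/1 satisfied
(6,3)O 0/0 satisfied
For instance (0,0) has only 0/1 same-type neighbors, below 3/5.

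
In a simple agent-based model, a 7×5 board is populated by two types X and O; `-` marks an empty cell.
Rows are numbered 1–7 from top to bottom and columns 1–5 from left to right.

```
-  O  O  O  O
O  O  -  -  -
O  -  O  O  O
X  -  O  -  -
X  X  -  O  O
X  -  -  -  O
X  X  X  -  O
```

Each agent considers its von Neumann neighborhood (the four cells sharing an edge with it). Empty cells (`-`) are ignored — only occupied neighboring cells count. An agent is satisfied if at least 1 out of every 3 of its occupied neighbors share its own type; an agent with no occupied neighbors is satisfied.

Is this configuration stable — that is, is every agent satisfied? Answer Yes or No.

Yes

(1,2)O 2/2 ✓
(1,3)O 2/2 ✓
(1,4)O 2/2 ✓
(1,5)O 1/1 ✓
(2,1)O 2/2 ✓
(2,2)O 2/2 ✓
(3,1)O 1/2 ✓
(3,3)O 2/2 ✓
(3,4)O 2/2 ✓
(3,5)O 1/1 ✓
(4,1)X 1/2 ✓
(4,3)O 1/1 ✓
(5,1)X 3/3 ✓
(5,2)X 1/1 ✓
(5,4)O 1/1 ✓
(5,5)O 2/2 ✓
(6,1)X 2/2 ✓
(6,5)O 2/2 ✓
(7,1)X 2/2 ✓
(7,2)X 2/2 ✓
(7,3)X 1/1 ✓
(7,5)O 1/1 ✓
All meet the threshold, so the configuration is stable.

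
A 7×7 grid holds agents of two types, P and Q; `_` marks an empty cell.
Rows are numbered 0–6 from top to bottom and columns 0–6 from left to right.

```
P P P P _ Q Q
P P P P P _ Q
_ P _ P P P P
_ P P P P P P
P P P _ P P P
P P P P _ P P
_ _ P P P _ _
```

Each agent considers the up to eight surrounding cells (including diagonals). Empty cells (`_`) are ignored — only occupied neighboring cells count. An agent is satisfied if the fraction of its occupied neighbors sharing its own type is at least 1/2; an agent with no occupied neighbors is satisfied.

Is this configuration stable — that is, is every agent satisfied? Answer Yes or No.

Yes

Row 0: (0,0)P 3/3 satisfied · (0,1)P 5/5 satisfied · (0,2)P 5/5 satisfied · (0,3)P 4/4 satisfied · (0,5)Q 2/3 satisfied · (0,6)Q 2/2 satisfied
Row 1: (1,0)P 4/4 satisfied · (1,1)P 6/6 satisfied · (1,2)P 7/7 satisfied · (1,3)P 6/6 satisfied · (1,4)P 5/6 satisfied · (1,6)Q 2/4 satisfied
Row 2: (2,1)P 5/5 satisfied · (2,3)P 7/7 satisfied · (2,4)P 7/7 satisfied · (2,5)P 6/7 satisfied · (2,6)P 3/4 satisfied
Row 3: (3,1)P 5/5 satisfied · (3,2)P 6/6 satisfied · (3,3)P 6/6 satisfied · (3,4)P 7/7 satisfied · (3,5)P 8/8 satisfied · (3,6)P 5/5 satisfied
Row 4: (4,0)P 4/4 satisfied · (4,1)P 7/7 satisfied · (4,2)P 7/7 satisfied · (4,4)P 6/6 satisfied · (4,5)P 7/7 satisfied · (4,6)P 5/5 satisfied
Row 5: (5,0)P 3/3 satisfied · (5,1)P 6/6 satisfied · (5,2)P 6/6 satisfied · (5,3)P 6/6 satisfied · (5,5)P 5/5 satisfied · (5,6)P 3/3 satisfied
Row 6: (6,2)P 4/4 satisfied · (6,3)P 4/4 satisfied · (6,4)P 3/3 satisfied
All meet the threshold, so the configuration is stable.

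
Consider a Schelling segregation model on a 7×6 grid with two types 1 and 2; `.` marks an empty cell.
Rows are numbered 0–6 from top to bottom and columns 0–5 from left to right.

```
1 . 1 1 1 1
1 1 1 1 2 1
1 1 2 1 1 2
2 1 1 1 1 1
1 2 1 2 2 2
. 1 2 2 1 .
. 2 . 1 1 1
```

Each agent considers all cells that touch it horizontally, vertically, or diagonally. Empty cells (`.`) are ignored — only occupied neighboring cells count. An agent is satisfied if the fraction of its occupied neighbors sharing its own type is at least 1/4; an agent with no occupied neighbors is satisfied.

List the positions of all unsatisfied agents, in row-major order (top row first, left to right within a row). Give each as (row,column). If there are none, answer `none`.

(1,4), (2,2), (2,5), (3,0)

Row 0: (0,0)1 2/2 satisfied · (0,2)1 4/4 satisfied · (0,3)1 4/5 satisfied · (0,4)1 4/5 satisfied · (0,5)1 2/3 satisfied
Row 1: (1,0)1 4/4 satisfied · (1,1)1 6/7 satisfied · (1,2)1 6/7 satisfied · (1,3)1 6/8 satisfied · (1,4)2 1/8 not · (1,5)1 3/5 satisfied
Row 2: (2,0)1 4/5 satisfied · (2,1)1 6/8 satisfied · (2,2)2 0/8 not · (2,3)1 6/8 satisfied · (2,4)1 6/8 satisfied · (2,5)2 1/5 not
Row 3: (3,0)2 1/5 not · (3,1)1 5/8 satisfied · (3,2)1 5/8 satisfied · (3,3)1 5/8 satisfied · (3,4)1 4/8 satisfied · (3,5)1 2/5 satisfied
Row 4: (4,0)1 2/4 satisfied · (4,1)2 2/7 satisfied · (4,2)1 4/8 satisfied · (4,3)2 3/8 satisfied · (4,4)2 3/7 satisfied · (4,5)2 1/4 satisfied
Row 5: (5,1)1 2/5 satisfied · (5,2)2 4/7 satisfied · (5,3)2 3/7 satisfied · (5,4)1 3/7 satisfied
Row 6: (6,1)2 1/2 satisfied · (6,3)1 2/4 satisfied · (6,4)1 3/4 satisfied · (6,5)1 2/2 satisfied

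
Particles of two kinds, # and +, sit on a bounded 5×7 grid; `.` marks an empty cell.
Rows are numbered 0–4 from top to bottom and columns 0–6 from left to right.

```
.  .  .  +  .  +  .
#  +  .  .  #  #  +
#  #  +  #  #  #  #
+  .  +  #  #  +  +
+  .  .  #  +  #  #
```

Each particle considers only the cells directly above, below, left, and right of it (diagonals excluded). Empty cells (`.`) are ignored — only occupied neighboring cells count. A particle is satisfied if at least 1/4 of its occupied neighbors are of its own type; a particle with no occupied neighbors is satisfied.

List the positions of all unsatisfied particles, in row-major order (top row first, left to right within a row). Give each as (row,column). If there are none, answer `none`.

Row 0: (0,3)+ 0/0 ✓ · (0,5)+ 0/1 ✗
Row 1: (1,0)# 1/2 ✓ · (1,1)+ 0/2 ✗ · (1,4)# 2/2 ✓ · (1,5)# 2/4 ✓ · (1,6)+ 0/2 ✗
Row 2: (2,0)# 2/3 ✓ · (2,1)# 1/3 ✓ · (2,2)+ 1/3 ✓ · (2,3)# 2/3 ✓ · (2,4)# 4/4 ✓ · (2,5)# 3/4 ✓ · (2,6)# 1/3 ✓
Row 3: (3,0)+ 1/2 ✓ · (3,2)+ 1/2 ✓ · (3,3)# 3/4 ✓ · (3,4)# 2/4 ✓ · (3,5)+ 1/4 ✓ · (3,6)+ 1/3 ✓
Row 4: (4,0)+ 1/1 ✓ · (4,3)# 1/2 ✓ · (4,4)+ 0/3 ✗ · (4,5)# 1/3 ✓ · (4,6)# 1/2 ✓

(0,5), (1,1), (1,6), (4,4)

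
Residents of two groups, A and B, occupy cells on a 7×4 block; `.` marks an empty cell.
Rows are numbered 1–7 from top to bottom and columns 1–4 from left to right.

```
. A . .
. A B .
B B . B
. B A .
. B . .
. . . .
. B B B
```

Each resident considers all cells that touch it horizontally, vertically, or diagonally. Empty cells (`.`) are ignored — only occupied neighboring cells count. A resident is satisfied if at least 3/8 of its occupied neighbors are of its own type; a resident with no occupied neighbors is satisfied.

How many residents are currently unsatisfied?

(1,2)A 1/2 ok
(2,2)A 1/4 unhappy
(2,3)B 2/4 ok
(3,1)B 2/3 ok
(3,2)B 3/5 ok
(3,4)B 1/2 ok
(4,2)B 3/4 ok
(4,3)A 0/4 unhappy
(5,2)B 1/2 ok
(7,2)B 1/1 ok
(7,3)B 2/2 ok
(7,4)B 1/1 ok
Unsatisfied: (2,2), (4,3) — 2 in total.

2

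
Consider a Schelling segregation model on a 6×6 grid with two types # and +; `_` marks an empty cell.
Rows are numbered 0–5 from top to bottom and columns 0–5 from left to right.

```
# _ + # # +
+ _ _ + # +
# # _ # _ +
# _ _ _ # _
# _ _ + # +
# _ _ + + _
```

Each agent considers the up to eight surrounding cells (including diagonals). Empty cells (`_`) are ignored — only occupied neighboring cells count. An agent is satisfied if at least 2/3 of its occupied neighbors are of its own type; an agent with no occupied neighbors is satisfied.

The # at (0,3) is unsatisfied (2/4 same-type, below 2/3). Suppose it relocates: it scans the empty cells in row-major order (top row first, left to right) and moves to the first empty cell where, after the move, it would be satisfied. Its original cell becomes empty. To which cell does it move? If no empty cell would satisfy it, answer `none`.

Vacating (0,3). Empty cells in order:
  (0,1): 1/3 same-type → still unsatisfied.
  (1,1): 3/5 same-type → still unsatisfied.
  (1,2): 2/4 same-type → still unsatisfied.
  (2,2): 2/3 same-type → satisfied — stop here.

(2,2)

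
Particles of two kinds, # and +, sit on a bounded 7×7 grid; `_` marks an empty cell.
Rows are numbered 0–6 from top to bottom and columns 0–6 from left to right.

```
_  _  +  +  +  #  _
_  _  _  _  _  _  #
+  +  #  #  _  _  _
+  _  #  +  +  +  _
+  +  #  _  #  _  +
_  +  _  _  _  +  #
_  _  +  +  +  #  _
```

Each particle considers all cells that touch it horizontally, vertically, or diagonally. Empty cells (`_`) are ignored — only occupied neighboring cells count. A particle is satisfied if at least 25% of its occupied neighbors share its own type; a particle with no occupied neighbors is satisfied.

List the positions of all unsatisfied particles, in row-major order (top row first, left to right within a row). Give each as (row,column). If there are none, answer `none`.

(3,3), (4,4)

Row 0: (0,2)+ 1/1 ✓ · (0,3)+ 2/2 ✓ · (0,4)+ 1/2 ✓ · (0,5)# 1/2 ✓
Row 1: (1,6)# 1/1 ✓
Row 2: (2,0)+ 2/2 ✓ · (2,1)+ 2/4 ✓ · (2,2)# 2/4 ✓ · (2,3)# 2/4 ✓
Row 3: (3,0)+ 4/4 ✓ · (3,2)# 3/6 ✓ · (3,3)+ 1/6 ✗ · (3,4)+ 2/4 ✓ · (3,5)+ 2/3 ✓
Row 4: (4,0)+ 3/3 ✓ · (4,1)+ 3/5 ✓ · (4,2)# 1/4 ✓ · (4,4)# 0/4 ✗ · (4,6)+ 2/3 ✓
Row 5: (5,1)+ 3/4 ✓ · (5,5)+ 2/5 ✓ · (5,6)# 1/3 ✓
Row 6: (6,2)+ 2/2 ✓ · (6,3)+ 2/2 ✓ · (6,4)+ 2/3 ✓ · (6,5)# 1/3 ✓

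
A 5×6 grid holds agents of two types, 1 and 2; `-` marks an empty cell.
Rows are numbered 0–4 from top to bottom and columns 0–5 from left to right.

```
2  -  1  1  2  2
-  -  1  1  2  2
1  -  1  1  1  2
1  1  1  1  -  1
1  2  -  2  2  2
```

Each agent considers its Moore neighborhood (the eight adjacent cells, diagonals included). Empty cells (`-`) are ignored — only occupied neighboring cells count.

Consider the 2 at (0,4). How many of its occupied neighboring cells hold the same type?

3

Occupied neighbors of (0,4): (0,3)=1, (0,5)=2, (1,3)=1, (1,4)=2, (1,5)=2.
Same type (2): 3 of 5.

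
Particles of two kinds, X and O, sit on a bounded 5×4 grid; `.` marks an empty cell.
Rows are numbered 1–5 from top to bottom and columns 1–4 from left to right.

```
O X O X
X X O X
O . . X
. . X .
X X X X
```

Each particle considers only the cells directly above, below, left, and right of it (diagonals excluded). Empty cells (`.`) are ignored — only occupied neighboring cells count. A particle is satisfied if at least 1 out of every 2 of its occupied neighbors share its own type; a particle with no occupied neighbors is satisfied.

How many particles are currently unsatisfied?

6

(1,1)O 0/2 not
(1,2)X 1/3 not
(1,3)O 1/3 not
(1,4)X 1/2 satisfied
(2,1)X 1/3 not
(2,2)X 2/3 satisfied
(2,3)O 1/3 not
(2,4)X 2/3 satisfied
(3,1)O 0/1 not
(3,4)X 1/1 satisfied
(4,3)X 1/1 satisfied
(5,1)X 1/1 satisfied
(5,2)X 2/2 satisfied
(5,3)X 3/3 satisfied
(5,4)X 1/1 satisfied
Unsatisfied: (1,1), (1,2), (1,3), (2,1), (2,3), (3,1) — 6 in total.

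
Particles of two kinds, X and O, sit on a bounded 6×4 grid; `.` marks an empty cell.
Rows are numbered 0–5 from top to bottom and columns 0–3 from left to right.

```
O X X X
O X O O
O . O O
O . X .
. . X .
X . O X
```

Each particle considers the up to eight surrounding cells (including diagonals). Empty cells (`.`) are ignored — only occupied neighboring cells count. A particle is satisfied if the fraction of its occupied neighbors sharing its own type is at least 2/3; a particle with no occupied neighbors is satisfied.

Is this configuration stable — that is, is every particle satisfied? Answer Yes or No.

No

Row 0: (0,0)O 1/3 ✗ · (0,1)X 2/5 ✗ · (0,2)X 3/5 ✗ · (0,3)X 1/3 ✗
Row 1: (1,0)O 2/4 ✗ · (1,1)X 2/7 ✗ · (1,2)O 3/7 ✗ · (1,3)O 3/5 ✗
Row 2: (2,0)O 2/3 ✓ · (2,2)O 3/5 ✗ · (2,3)O 3/4 ✓
Row 3: (3,0)O 1/1 ✓ · (3,2)X 1/3 ✗
Row 4: (4,2)X 2/3 ✓
Row 5: (5,0)X 0/0 ✓ · (5,2)O 0/2 ✗ · (5,3)X 1/2 ✗
For instance (0,0) has only 1/3 same-type neighbors, below 2/3.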